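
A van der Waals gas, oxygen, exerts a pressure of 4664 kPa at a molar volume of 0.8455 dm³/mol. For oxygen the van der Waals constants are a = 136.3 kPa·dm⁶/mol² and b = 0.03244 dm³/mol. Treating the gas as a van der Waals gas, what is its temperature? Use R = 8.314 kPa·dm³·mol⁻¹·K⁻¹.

T ≈ 474.8 K

T = (P + a/V_m²)(V_m − b)/R
P + a/V_m² = 4664 + 136.3/(0.8455)² = 4854.7 kPa
V_m − b = 0.8455 − 0.03244 = 0.81306 dm³/mol
T = (4854.7)(0.81306)/8.314 = 474.8 K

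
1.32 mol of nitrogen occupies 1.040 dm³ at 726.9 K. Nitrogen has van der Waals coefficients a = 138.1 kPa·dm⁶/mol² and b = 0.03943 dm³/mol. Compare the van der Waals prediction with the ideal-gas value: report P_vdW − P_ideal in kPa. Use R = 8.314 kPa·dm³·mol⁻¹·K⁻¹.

ΔP ≈ 181.6 kPa

Ideal: P_ideal = nRT/V = (1.32)(8.314)(726.9)/1.040 = 7670.53 kPa
vdW: P = nRT/(V − nb) − a n²/V² = 7977.35/0.987952 − 240.625/1.08160 = 8074.63 − 222.471 = 7852.16 kPa
ΔP = 7852.16 − 7670.53 = 181.6 kPa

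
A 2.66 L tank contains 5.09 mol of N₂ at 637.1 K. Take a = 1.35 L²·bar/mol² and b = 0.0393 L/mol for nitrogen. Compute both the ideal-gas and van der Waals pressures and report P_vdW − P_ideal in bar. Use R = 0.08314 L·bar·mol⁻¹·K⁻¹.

ΔP ≈ 3.30 bar

Ideal: P_ideal = nRT/V = (5.09)(0.08314)(637.1)/2.66 = 101.357 bar
vdW: P = nRT/(V − nb) − a n²/V² = 269.610/2.45996 − 34.9759/7.07560 = 109.599 − 4.94317 = 104.656 bar
ΔP = 104.656 − 101.357 = 3.30 bar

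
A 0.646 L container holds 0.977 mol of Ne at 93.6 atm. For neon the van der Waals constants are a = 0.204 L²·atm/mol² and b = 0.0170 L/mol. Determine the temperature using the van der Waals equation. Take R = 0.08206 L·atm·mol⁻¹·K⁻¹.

T ≈ 738.5 K

T = (P + a n²/V²)(V − nb)/(nR)
P + a n²/V² = 93.6 + (0.204)(0.977)²/(0.646)² = 94.067 atm
V − nb = 0.646 − (0.977)(0.0170) = 0.62939 L
T = (94.067)(0.62939)/((0.977)(0.08206)) = 738.5 K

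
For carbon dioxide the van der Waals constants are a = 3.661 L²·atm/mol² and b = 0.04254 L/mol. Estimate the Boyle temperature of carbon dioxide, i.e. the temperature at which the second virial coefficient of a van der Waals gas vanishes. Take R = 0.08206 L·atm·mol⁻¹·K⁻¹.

T_B ≈ 1049 K

For a van der Waals gas the second virial coefficient B₂ = b − a/(RT) vanishes at T_B = a/(Rb).
T_B = 3.661/(0.08206×0.04254) = 3.661/0.0034908 = 1049 K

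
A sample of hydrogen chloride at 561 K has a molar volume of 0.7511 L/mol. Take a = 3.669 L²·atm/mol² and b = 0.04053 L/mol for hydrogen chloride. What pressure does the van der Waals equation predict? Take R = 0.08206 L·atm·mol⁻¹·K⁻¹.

P ≈ 58.28 atm

P = RT/(V_m − b) − a/V_m²
RT/(V_m − b) = (0.08206)(561)/(0.7511 − 0.04053) = 46.036/0.71057 = 64.787 atm
a/V_m² = 3.669/(0.7511)² = 6.5036 atm
P = 64.787 − 6.5036 = 58.28 atm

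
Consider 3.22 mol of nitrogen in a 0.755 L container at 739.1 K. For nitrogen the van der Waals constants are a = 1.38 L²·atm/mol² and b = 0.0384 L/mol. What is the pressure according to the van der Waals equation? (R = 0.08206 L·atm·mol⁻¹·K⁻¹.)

P = nRT/(V − nb) − a n²/V²
nRT/(V − nb) = (3.22)(0.08206)(739.1)/(0.755 − 3.22×0.0384) = 195.29/0.63135 = 309.32 atm
a n²/V² = (1.38)(3.22)²/(0.755)² = 25.101 atm
P = 309.32 − 25.101 = 284.2 atm

P ≈ 284.2 atm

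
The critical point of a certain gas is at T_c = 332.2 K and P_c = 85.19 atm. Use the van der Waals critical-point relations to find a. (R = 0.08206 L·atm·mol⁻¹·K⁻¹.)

From T_c = 8a/(27Rb) and P_c = a/(27b²): a = 27 R² T_c²/(64 P_c).
a = 27×(0.08206)²×(332.2)²/(64×85.19) = 20064/5452.2 = 3.680 L²·atm/mol²

a ≈ 3.680 L²·atm/mol²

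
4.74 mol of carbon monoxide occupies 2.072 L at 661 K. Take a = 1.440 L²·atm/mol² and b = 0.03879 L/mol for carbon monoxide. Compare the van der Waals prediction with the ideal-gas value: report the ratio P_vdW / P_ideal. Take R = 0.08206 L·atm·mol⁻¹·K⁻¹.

P_vdW / P_ideal ≈ 1.037

Ideal: P_ideal = nRT/V = (4.74)(0.08206)(661)/2.072 = 124.086 atm
vdW: P = nRT/(V − nb) − a n²/V² = 257.105/1.88814 − 32.3533/4.29318 = 136.168 − 7.53598 = 128.632 atm
Ratio = 128.632/124.086 = 1.037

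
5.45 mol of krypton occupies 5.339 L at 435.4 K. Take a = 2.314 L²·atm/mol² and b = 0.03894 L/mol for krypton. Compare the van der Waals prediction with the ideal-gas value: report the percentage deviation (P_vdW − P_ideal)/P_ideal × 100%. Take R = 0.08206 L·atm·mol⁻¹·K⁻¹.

-2.47 %

Ideal: P_ideal = nRT/V = (5.45)(0.08206)(435.4)/5.339 = 36.4717 atm
vdW: P = nRT/(V − nb) − a n²/V² = 194.723/5.12678 − 68.7316/28.5049 = 37.9815 − 2.41122 = 35.5703 atm
% deviation = (35.5703 − 36.4717)/36.4717 × 100% = -2.47%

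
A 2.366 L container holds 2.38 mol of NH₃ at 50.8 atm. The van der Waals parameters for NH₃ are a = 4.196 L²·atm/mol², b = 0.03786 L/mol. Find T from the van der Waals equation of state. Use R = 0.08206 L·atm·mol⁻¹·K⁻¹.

T = (P + a n²/V²)(V − nb)/(nR)
P + a n²/V² = 50.8 + (4.196)(2.38)²/(2.366)² = 55.046 atm
V − nb = 2.366 − (2.38)(0.03786) = 2.2759 L
T = (55.046)(2.2759)/((2.38)(0.08206)) = 641.5 K

T ≈ 641.5 K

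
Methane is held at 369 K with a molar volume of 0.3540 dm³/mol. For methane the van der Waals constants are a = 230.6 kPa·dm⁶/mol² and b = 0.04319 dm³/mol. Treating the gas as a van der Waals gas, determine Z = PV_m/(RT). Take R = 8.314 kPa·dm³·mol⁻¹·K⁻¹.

P = RT/(V_m − b) − a/V_m² = (8.314)(369)/(0.3540 − 0.04319) − 230.6/(0.3540)²
  = 3067.9/0.31081 − 1840.1 = 9870.7 − 1840.1 = 8030.6 kPa
Z = PV_m/(RT) = (8030.6)(0.3540)/((8.314)(369)) = 2842.8/3067.9 = 0.9266

Z ≈ 0.9266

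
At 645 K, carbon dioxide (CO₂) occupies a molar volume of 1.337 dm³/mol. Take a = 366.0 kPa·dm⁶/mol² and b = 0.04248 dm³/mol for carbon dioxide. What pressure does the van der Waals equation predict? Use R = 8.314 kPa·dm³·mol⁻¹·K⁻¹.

P ≈ 3938 kPa

P = RT/(V_m − b) − a/V_m²
RT/(V_m − b) = (8.314)(645)/(1.337 − 0.04248) = 5362.5/1.2945 = 4142.5 kPa
a/V_m² = 366.0/(1.337)² = 204.75 kPa
P = 4142.5 − 204.75 = 3938 kPa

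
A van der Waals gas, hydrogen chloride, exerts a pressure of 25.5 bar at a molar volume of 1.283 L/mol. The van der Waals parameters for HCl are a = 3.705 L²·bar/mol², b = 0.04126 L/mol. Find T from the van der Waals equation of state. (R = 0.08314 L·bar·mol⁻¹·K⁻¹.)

T = (P + a/V_m²)(V_m − b)/R
P + a/V_m² = 25.5 + 3.705/(1.283)² = 27.751 bar
V_m − b = 1.283 − 0.04126 = 1.2417 L/mol
T = (27.751)(1.2417)/0.08314 = 414.5 K

T ≈ 414.5 K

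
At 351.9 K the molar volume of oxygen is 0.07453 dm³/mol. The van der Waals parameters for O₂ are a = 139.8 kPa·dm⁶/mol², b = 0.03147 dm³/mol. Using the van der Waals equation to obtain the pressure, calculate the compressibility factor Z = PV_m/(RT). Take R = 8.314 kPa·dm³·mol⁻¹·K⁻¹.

Z ≈ 1.090

P = RT/(V_m − b) − a/V_m² = (8.314)(351.9)/(0.07453 − 0.03147) − 139.8/(0.07453)²
  = 2925.7/0.043060 − 25168 = 67945 − 25168 = 42777 kPa
Z = PV_m/(RT) = (42777)(0.07453)/((8.314)(351.9)) = 3188.2/2925.7 = 1.090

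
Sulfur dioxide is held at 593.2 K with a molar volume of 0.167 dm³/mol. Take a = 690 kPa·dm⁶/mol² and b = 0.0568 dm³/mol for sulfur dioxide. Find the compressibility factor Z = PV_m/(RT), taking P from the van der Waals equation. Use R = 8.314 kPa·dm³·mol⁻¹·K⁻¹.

Z ≈ 0.6777

P = RT/(V_m − b) − a/V_m² = (8.314)(593.2)/(0.167 − 0.0568) − 690/(0.167)²
  = 4931.9/0.11020 − 24741 = 44754 − 24741 = 20013 kPa
Z = PV_m/(RT) = (20013)(0.167)/((8.314)(593.2)) = 3342.2/4931.9 = 0.6777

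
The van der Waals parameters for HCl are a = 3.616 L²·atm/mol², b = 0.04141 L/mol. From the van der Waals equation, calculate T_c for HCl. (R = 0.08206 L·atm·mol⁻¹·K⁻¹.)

T_c ≈ 315.3 K

For a van der Waals gas, T_c = 8a/(27Rb).
T_c = 8×3.616/(27×0.08206×0.04141) = 28.928/0.091749 = 315.3 K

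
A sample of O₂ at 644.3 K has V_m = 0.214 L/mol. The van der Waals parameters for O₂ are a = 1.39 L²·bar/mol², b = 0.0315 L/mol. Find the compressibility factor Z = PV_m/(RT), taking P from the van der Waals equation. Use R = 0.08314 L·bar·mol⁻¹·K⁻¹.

Z ≈ 1.051

P = RT/(V_m − b) − a/V_m² = (0.08314)(644.3)/(0.214 − 0.0315) − 1.39/(0.214)²
  = 53.567/0.18250 − 30.352 = 293.52 − 30.352 = 263.17 bar
Z = PV_m/(RT) = (263.17)(0.214)/((0.08314)(644.3)) = 56.318/53.567 = 1.051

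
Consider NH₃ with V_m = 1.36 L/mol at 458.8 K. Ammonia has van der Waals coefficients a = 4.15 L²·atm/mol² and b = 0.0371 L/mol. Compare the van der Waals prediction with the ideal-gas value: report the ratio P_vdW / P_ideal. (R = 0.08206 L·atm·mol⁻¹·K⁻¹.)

Ideal: P_ideal = RT/V_m = (0.08206)(458.8)/1.36 = 27.6832 atm
vdW: P = RT/(V_m − b) − a/V_m² = 37.6491/1.32290 − 4.15/1.84960 = 28.4595 − 2.24373 = 26.2158 atm
Ratio = 26.2158/27.6832 = 0.9470

P_vdW / P_ideal ≈ 0.9470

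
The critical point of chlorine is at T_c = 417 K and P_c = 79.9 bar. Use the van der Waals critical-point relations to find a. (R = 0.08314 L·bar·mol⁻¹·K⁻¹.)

a ≈ 6.346 L²·bar/mol²

From T_c = 8a/(27Rb) and P_c = a/(27b²): a = 27 R² T_c²/(64 P_c).
a = 27×(0.08314)²×(417)²/(64×79.9) = 32453/5113.6 = 6.346 L²·bar/mol²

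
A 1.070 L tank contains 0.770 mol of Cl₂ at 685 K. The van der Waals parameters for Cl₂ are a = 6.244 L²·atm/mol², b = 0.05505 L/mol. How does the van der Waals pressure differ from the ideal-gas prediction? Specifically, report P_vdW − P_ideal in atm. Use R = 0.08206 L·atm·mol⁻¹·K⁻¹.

Ideal: P_ideal = nRT/V = (0.770)(0.08206)(685)/1.070 = 40.4510 atm
vdW: P = nRT/(V − nb) − a n²/V² = 43.2825/1.02761 − 3.70207/1.14490 = 42.1196 − 3.23353 = 38.8861 atm
ΔP = 38.8861 − 40.4510 = -1.565 atm

ΔP ≈ -1.565 atm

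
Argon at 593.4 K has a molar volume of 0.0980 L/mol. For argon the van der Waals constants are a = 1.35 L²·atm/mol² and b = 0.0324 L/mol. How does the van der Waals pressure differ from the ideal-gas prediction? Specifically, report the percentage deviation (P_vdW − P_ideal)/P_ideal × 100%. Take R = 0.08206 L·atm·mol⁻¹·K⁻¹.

Ideal: P_ideal = RT/V_m = (0.08206)(593.4)/0.0980 = 496.882 atm
vdW: P = RT/(V_m − b) − a/V_m² = 48.6944/0.0656000 − 1.35/0.00960400 = 742.293 − 140.566 = 601.727 atm
% deviation = (601.727 − 496.882)/496.882 × 100% = 21.10%

21.10 %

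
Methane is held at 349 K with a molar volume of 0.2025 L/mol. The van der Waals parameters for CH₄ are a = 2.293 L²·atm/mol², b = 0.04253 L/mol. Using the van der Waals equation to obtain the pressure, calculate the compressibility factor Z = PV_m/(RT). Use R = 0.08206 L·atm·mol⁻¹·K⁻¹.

P = RT/(V_m − b) − a/V_m² = (0.08206)(349)/(0.2025 − 0.04253) − 2.293/(0.2025)²
  = 28.639/0.15997 − 55.918 = 179.03 − 55.918 = 123.11 atm
Z = PV_m/(RT) = (123.11)(0.2025)/((0.08206)(349)) = 24.930/28.639 = 0.8705

Z ≈ 0.8705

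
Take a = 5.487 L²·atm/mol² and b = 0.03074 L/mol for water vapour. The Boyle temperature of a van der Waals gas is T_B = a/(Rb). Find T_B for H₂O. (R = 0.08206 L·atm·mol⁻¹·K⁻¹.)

For a van der Waals gas the second virial coefficient B₂ = b − a/(RT) vanishes at T_B = a/(Rb).
T_B = 5.487/(0.08206×0.03074) = 5.487/0.0025225 = 2175 K

T_B ≈ 2175 K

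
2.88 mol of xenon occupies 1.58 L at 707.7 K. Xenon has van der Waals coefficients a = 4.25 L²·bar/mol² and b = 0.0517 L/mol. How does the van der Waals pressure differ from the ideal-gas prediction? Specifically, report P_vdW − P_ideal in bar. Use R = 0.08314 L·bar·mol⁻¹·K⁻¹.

Ideal: P_ideal = nRT/V = (2.88)(0.08314)(707.7)/1.58 = 107.249 bar
vdW: P = nRT/(V − nb) − a n²/V² = 169.454/1.43110 − 35.2512/2.49640 = 118.408 − 14.1208 = 104.287 bar
ΔP = 104.287 − 107.249 = -2.96 bar

ΔP ≈ -2.96 bar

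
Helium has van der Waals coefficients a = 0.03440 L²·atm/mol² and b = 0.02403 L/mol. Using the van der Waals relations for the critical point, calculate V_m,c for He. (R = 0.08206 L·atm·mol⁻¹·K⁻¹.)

For a van der Waals gas, V_m,c = 3b.
V_m,c = 3×0.02403 = 0.07209 L/mol

V_m,c ≈ 0.07209 L/mol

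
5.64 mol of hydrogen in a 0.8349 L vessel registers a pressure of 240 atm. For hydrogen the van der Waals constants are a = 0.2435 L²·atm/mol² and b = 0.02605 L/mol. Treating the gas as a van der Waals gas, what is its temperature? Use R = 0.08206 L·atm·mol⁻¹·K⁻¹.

T = (P + a n²/V²)(V − nb)/(nR)
P + a n²/V² = 240 + (0.2435)(5.64)²/(0.8349)² = 251.11 atm
V − nb = 0.8349 − (5.64)(0.02605) = 0.68798 L
T = (251.11)(0.68798)/((5.64)(0.08206)) = 373.3 K

T ≈ 373.3 K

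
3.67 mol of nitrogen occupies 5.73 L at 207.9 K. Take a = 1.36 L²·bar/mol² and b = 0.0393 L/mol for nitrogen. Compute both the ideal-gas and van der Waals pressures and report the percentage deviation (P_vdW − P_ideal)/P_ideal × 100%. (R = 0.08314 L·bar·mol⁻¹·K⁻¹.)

Ideal: P_ideal = nRT/V = (3.67)(0.08314)(207.9)/5.73 = 11.0707 bar
vdW: P = nRT/(V − nb) − a n²/V² = 63.4352/5.58577 − 18.3177/32.8329 = 11.3566 − 0.557907 = 10.7987 bar
% deviation = (10.7987 − 11.0707)/11.0707 × 100% = -2.46%

-2.46 %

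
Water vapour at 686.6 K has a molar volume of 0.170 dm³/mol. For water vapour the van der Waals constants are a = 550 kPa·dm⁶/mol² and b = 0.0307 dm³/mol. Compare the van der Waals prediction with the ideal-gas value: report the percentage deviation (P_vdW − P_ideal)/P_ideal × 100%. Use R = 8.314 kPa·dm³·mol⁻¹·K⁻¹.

Ideal: P_ideal = RT/V_m = (8.314)(686.6)/0.170 = 33578.8 kPa
vdW: P = RT/(V_m − b) − a/V_m² = 5708.39/0.139300 − 550/0.0289000 = 40979.1 − 19031.1 = 21948.0 kPa
% deviation = (21948.0 − 33578.8)/33578.8 × 100% = -34.64%

-34.64 %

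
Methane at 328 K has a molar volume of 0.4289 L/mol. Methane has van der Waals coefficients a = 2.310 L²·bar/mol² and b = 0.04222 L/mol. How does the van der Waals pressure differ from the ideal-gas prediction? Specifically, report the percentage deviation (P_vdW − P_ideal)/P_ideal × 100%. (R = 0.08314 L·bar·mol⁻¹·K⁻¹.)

Ideal: P_ideal = RT/V_m = (0.08314)(328)/0.4289 = 63.5811 bar
vdW: P = RT/(V_m − b) − a/V_m² = 27.2699/0.386680 − 2.310/0.183955 = 70.5232 − 12.5574 = 57.9658 bar
% deviation = (57.9658 − 63.5811)/63.5811 × 100% = -8.83%

-8.83 %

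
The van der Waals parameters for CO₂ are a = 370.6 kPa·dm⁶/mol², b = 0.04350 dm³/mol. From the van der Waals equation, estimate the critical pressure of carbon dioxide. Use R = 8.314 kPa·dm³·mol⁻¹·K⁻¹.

P_c ≈ 7254 kPa

For a van der Waals gas, P_c = a/(27b²).
P_c = 370.6/(27×(0.04350)²) = 370.6/0.051091 = 7254 kPa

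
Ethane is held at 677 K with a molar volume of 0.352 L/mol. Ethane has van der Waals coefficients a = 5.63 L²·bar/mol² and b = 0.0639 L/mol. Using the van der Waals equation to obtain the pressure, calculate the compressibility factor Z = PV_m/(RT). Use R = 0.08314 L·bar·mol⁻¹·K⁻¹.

Z ≈ 0.9376

P = RT/(V_m − b) − a/V_m² = (0.08314)(677)/(0.352 − 0.0639) − 5.63/(0.352)²
  = 56.286/0.28810 − 45.438 = 195.37 − 45.438 = 149.93 bar
Z = PV_m/(RT) = (149.93)(0.352)/((0.08314)(677)) = 52.775/56.286 = 0.9376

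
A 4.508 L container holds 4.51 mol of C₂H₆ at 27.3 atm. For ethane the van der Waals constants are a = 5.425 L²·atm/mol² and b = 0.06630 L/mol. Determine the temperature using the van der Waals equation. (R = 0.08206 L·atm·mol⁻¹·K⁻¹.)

T ≈ 372.2 K

T = (P + a n²/V²)(V − nb)/(nR)
P + a n²/V² = 27.3 + (5.425)(4.51)²/(4.508)² = 32.730 atm
V − nb = 4.508 − (4.51)(0.06630) = 4.2090 L
T = (32.730)(4.2090)/((4.51)(0.08206)) = 372.2 K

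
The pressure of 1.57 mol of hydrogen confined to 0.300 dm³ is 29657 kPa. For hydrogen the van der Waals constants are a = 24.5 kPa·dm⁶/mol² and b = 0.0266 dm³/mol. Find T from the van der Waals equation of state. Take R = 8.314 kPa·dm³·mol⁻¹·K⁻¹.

T ≈ 600.0 K

T = (P + a n²/V²)(V − nb)/(nR)
P + a n²/V² = 29657 + (24.5)(1.57)²/(0.300)² = 30328 kPa
V − nb = 0.300 − (1.57)(0.0266) = 0.25824 dm³
T = (30328)(0.25824)/((1.57)(8.314)) = 600.0 K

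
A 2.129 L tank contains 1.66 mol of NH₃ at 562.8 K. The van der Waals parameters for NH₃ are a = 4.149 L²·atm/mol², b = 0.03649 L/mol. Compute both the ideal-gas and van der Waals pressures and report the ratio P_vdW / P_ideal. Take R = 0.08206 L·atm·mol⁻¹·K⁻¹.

Ideal: P_ideal = nRT/V = (1.66)(0.08206)(562.8)/2.129 = 36.0096 atm
vdW: P = nRT/(V − nb) − a n²/V² = 76.6644/2.06843 − 11.4330/4.53264 = 37.0641 − 2.52237 = 34.5417 atm
Ratio = 34.5417/36.0096 = 0.9592

P_vdW / P_ideal ≈ 0.9592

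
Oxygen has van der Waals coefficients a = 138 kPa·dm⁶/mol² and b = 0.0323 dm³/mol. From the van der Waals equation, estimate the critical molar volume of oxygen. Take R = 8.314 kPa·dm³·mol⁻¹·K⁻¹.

For a van der Waals gas, V_m,c = 3b.
V_m,c = 3×0.0323 = 0.09690 dm³/mol

V_m,c ≈ 0.09690 dm³/mol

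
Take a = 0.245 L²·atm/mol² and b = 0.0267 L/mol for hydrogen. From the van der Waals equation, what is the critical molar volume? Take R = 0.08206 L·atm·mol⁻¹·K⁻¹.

For a van der Waals gas, V_m,c = 3b.
V_m,c = 3×0.0267 = 0.08010 L/mol

V_m,c ≈ 0.08010 L/mol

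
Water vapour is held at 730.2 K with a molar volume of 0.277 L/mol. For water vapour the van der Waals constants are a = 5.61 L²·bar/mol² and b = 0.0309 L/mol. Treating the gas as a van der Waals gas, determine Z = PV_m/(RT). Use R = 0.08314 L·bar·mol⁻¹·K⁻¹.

P = RT/(V_m − b) − a/V_m² = (0.08314)(730.2)/(0.277 − 0.0309) − 5.61/(0.277)²
  = 60.709/0.24610 − 73.114 = 246.68 − 73.114 = 173.57 bar
Z = PV_m/(RT) = (173.57)(0.277)/((0.08314)(730.2)) = 48.079/60.709 = 0.7920

Z ≈ 0.7920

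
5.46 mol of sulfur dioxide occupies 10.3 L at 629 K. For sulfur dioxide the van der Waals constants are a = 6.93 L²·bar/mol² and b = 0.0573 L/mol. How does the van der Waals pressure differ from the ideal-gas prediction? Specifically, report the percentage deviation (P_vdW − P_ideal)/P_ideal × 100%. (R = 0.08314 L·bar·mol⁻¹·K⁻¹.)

Ideal: P_ideal = nRT/V = (5.46)(0.08314)(629)/10.3 = 27.7215 bar
vdW: P = nRT/(V − nb) − a n²/V² = 285.531/9.98714 − 206.594/106.090 = 28.5899 − 1.94735 = 26.6426 bar
% deviation = (26.6426 − 27.7215)/27.7215 × 100% = -3.89%

-3.89 %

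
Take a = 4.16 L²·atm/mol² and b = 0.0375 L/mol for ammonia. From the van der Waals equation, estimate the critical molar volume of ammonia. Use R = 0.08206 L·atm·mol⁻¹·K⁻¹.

For a van der Waals gas, V_m,c = 3b.
V_m,c = 3×0.0375 = 0.1125 L/mol

V_m,c ≈ 0.1125 L/mol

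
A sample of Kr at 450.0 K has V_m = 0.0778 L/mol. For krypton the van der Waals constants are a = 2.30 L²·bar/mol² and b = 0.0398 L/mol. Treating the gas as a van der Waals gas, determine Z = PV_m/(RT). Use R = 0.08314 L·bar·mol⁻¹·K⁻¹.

P = RT/(V_m − b) − a/V_m² = (0.08314)(450.0)/(0.0778 − 0.0398) − 2.30/(0.0778)²
  = 37.413/0.038000 − 379.99 = 984.55 − 379.99 = 604.56 bar
Z = PV_m/(RT) = (604.56)(0.0778)/((0.08314)(450.0)) = 47.035/37.413 = 1.257

Z ≈ 1.257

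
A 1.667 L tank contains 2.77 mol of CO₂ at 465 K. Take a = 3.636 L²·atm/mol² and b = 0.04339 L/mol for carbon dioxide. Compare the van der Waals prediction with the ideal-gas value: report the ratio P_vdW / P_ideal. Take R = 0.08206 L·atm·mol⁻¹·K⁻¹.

P_vdW / P_ideal ≈ 0.9194

Ideal: P_ideal = nRT/V = (2.77)(0.08206)(465)/1.667 = 63.4057 atm
vdW: P = nRT/(V − nb) − a n²/V² = 105.697/1.54681 − 27.8987/2.77889 = 68.3322 − 10.0395 = 58.2927 atm
Ratio = 58.2927/63.4057 = 0.9194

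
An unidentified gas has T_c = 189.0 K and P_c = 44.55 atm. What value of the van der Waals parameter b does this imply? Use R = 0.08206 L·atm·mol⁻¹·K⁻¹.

b ≈ 0.04352 L/mol

From T_c = 8a/(27Rb) and P_c = a/(27b²): b = R T_c/(8 P_c).
b = (0.08206)(189.0)/(8×44.55) = 15.509/356.40 = 0.04352 L/mol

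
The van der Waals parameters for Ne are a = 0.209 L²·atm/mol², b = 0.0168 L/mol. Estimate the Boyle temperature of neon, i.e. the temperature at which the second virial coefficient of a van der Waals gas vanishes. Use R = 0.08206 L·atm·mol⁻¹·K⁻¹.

For a van der Waals gas the second virial coefficient B₂ = b − a/(RT) vanishes at T_B = a/(Rb).
T_B = 0.209/(0.08206×0.0168) = 0.209/0.0013786 = 151.6 K

T_B ≈ 151.6 K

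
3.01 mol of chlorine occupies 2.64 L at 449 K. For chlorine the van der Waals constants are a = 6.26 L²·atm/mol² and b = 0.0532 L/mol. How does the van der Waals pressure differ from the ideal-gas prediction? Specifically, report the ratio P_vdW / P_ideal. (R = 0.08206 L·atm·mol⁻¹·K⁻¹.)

Ideal: P_ideal = nRT/V = (3.01)(0.08206)(449)/2.64 = 42.0088 atm
vdW: P = nRT/(V − nb) − a n²/V² = 110.903/2.47987 − 56.7162/6.96960 = 44.7213 − 8.13765 = 36.5837 atm
Ratio = 36.5837/42.0088 = 0.8709

P_vdW / P_ideal ≈ 0.8709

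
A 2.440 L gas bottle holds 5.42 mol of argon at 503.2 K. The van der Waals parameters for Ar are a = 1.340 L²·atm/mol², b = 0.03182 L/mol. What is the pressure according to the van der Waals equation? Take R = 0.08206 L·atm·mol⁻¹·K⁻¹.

P = nRT/(V − nb) − a n²/V²
nRT/(V − nb) = (5.42)(0.08206)(503.2)/(2.440 − 5.42×0.03182) = 223.81/2.2675 = 98.703 atm
a n²/V² = (1.340)(5.42)²/(2.440)² = 6.6119 atm
P = 98.703 − 6.6119 = 92.09 atm

P ≈ 92.09 atm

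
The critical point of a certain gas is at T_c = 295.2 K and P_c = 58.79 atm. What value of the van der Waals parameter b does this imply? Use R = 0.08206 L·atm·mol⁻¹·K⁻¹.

From T_c = 8a/(27Rb) and P_c = a/(27b²): b = R T_c/(8 P_c).
b = (0.08206)(295.2)/(8×58.79) = 24.224/470.32 = 0.05151 L/mol

b ≈ 0.05151 L/mol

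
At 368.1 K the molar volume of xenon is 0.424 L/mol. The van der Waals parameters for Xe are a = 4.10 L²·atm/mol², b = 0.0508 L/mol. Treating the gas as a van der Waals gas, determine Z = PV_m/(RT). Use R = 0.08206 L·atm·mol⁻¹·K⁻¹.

P = RT/(V_m − b) − a/V_m² = (0.08206)(368.1)/(0.424 − 0.0508) − 4.10/(0.424)²
  = 30.206/0.37320 − 22.806 = 80.938 − 22.806 = 58.132 atm
Z = PV_m/(RT) = (58.132)(0.424)/((0.08206)(368.1)) = 24.648/30.206 = 0.8160

Z ≈ 0.8160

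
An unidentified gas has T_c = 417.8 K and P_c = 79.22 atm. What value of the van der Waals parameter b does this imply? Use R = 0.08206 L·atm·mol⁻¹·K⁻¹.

From T_c = 8a/(27Rb) and P_c = a/(27b²): b = R T_c/(8 P_c).
b = (0.08206)(417.8)/(8×79.22) = 34.285/633.76 = 0.05410 L/mol

b ≈ 0.05410 L/mol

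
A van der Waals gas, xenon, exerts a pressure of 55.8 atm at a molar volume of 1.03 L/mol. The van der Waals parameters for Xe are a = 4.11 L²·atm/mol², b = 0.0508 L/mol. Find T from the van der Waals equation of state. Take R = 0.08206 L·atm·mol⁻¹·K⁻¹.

T = (P + a/V_m²)(V_m − b)/R
P + a/V_m² = 55.8 + 4.11/(1.03)² = 59.674 atm
V_m − b = 1.03 − 0.0508 = 0.97920 L/mol
T = (59.674)(0.97920)/0.08206 = 712.1 K

T ≈ 712.1 K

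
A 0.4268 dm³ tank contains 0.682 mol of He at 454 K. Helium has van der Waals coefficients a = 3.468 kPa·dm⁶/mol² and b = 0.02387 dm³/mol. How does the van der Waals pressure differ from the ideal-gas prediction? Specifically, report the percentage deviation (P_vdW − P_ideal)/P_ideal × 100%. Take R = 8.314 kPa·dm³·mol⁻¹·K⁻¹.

3.82 %

Ideal: P_ideal = nRT/V = (0.682)(8.314)(454)/0.4268 = 6031.51 kPa
vdW: P = nRT/(V − nb) − a n²/V² = 2574.25/0.410521 − 1.61305/0.182158 = 6270.69 − 8.85522 = 6261.83 kPa
% deviation = (6261.83 − 6031.51)/6031.51 × 100% = 3.82%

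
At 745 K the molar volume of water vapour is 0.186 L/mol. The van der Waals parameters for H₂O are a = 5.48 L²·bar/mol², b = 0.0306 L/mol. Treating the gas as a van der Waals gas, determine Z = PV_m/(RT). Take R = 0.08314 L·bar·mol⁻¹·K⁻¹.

Z ≈ 0.7212

P = RT/(V_m − b) − a/V_m² = (0.08314)(745)/(0.186 − 0.0306) − 5.48/(0.186)²
  = 61.939/0.15540 − 158.40 = 398.58 − 158.40 = 240.18 bar
Z = PV_m/(RT) = (240.18)(0.186)/((0.08314)(745)) = 44.673/61.939 = 0.7212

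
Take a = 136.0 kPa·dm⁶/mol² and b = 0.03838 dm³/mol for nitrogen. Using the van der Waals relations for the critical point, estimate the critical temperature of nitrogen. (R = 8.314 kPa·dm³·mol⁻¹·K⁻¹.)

For a van der Waals gas, T_c = 8a/(27Rb).
T_c = 8×136.0/(27×8.314×0.03838) = 1088.0/8.6155 = 126.3 K

T_c ≈ 126.3 K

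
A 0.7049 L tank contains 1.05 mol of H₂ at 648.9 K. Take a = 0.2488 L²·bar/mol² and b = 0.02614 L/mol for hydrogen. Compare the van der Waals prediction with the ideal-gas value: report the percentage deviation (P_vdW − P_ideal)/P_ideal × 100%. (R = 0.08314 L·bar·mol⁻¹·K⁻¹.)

Ideal: P_ideal = nRT/V = (1.05)(0.08314)(648.9)/0.7049 = 80.3618 bar
vdW: P = nRT/(V − nb) − a n²/V² = 56.6470/0.677453 − 0.274302/0.496884 = 83.6176 − 0.552044 = 83.0656 bar
% deviation = (83.0656 − 80.3618)/80.3618 × 100% = 3.36%

3.36 %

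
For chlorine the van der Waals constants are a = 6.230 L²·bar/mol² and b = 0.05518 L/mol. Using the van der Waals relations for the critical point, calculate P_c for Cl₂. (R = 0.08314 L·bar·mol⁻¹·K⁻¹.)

P_c ≈ 75.78 bar

For a van der Waals gas, P_c = a/(27b²).
P_c = 6.230/(27×(0.05518)²) = 6.230/0.082210 = 75.78 bar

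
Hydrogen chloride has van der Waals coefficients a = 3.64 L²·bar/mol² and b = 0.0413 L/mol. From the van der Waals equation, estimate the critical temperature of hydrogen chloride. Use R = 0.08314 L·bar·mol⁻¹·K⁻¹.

T_c ≈ 314.1 K

For a van der Waals gas, T_c = 8a/(27Rb).
T_c = 8×3.64/(27×0.08314×0.0413) = 29.120/0.092709 = 314.1 K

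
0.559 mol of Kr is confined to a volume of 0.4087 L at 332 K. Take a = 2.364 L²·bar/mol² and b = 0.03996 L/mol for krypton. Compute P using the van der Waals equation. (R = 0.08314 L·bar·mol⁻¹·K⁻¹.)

P = nRT/(V − nb) − a n²/V²
nRT/(V − nb) = (0.559)(0.08314)(332)/(0.4087 − 0.559×0.03996) = 15.430/0.38636 = 39.937 bar
a n²/V² = (2.364)(0.559)²/(0.4087)² = 4.4224 bar
P = 39.937 − 4.4224 = 35.51 bar

P ≈ 35.51 bar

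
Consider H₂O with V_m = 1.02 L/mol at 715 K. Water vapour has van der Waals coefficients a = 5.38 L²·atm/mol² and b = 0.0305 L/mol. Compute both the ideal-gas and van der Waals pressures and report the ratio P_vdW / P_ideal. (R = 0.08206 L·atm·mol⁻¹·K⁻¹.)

P_vdW / P_ideal ≈ 0.9409

Ideal: P_ideal = RT/V_m = (0.08206)(715)/1.02 = 57.5225 atm
vdW: P = RT/(V_m − b) − a/V_m² = 58.6729/0.989500 − 5.38/1.04040 = 59.2955 − 5.17109 = 54.1244 atm
Ratio = 54.1244/57.5225 = 0.9409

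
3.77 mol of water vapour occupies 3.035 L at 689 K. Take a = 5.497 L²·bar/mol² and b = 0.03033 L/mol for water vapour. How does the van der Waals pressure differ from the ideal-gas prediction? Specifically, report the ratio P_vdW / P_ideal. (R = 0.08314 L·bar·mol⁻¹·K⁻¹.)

Ideal: P_ideal = nRT/V = (3.77)(0.08314)(689)/3.035 = 71.1561 bar
vdW: P = nRT/(V − nb) − a n²/V² = 215.959/2.92066 − 78.1283/9.21123 = 73.9418 − 8.48185 = 65.4600 bar
Ratio = 65.4600/71.1561 = 0.9199

P_vdW / P_ideal ≈ 0.9199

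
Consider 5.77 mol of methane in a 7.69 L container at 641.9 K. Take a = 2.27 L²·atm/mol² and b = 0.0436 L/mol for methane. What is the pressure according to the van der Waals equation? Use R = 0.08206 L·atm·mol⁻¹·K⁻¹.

P = nRT/(V − nb) − a n²/V²
nRT/(V − nb) = (5.77)(0.08206)(641.9)/(7.69 − 5.77×0.0436) = 303.93/7.4384 = 40.860 atm
a n²/V² = (2.27)(5.77)²/(7.69)² = 1.2780 atm
P = 40.860 − 1.2780 = 39.58 atm

P ≈ 39.58 atm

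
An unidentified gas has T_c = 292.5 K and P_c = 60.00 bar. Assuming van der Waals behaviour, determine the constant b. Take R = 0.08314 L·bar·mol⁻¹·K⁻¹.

From T_c = 8a/(27Rb) and P_c = a/(27b²): b = R T_c/(8 P_c).
b = (0.08314)(292.5)/(8×60.00) = 24.318/480.00 = 0.05066 L/mol

b ≈ 0.05066 L/mol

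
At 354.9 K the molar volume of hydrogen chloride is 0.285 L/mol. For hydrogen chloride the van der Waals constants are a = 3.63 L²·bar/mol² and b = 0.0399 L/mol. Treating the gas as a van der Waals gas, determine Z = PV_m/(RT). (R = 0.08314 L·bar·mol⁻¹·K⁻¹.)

P = RT/(V_m − b) − a/V_m² = (0.08314)(354.9)/(0.285 − 0.0399) − 3.63/(0.285)²
  = 29.506/0.24510 − 44.691 = 120.38 − 44.691 = 75.69 bar
Z = PV_m/(RT) = (75.69)(0.285)/((0.08314)(354.9)) = 21.572/29.506 = 0.7311

Z ≈ 0.7311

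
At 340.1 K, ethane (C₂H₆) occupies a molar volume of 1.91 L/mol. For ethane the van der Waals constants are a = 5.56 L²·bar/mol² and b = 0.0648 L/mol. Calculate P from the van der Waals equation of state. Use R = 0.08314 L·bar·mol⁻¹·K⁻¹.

P = RT/(V_m − b) − a/V_m²
RT/(V_m − b) = (0.08314)(340.1)/(1.91 − 0.0648) = 28.276/1.8452 = 15.324 bar
a/V_m² = 5.56/(1.91)² = 1.5241 bar
P = 15.324 − 1.5241 = 13.80 bar

P ≈ 13.80 bar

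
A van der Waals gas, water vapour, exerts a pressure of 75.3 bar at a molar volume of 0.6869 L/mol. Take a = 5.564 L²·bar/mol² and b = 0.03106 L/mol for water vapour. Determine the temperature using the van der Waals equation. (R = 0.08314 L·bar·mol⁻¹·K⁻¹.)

T = (P + a/V_m²)(V_m − b)/R
P + a/V_m² = 75.3 + 5.564/(0.6869)² = 87.092 bar
V_m − b = 0.6869 − 0.03106 = 0.65584 L/mol
T = (87.092)(0.65584)/0.08314 = 687.0 K

T ≈ 687.0 K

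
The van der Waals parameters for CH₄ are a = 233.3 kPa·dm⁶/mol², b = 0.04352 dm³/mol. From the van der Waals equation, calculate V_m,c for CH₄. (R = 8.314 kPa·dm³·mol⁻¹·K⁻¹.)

For a van der Waals gas, V_m,c = 3b.
V_m,c = 3×0.04352 = 0.1306 dm³/mol

V_m,c ≈ 0.1306 dm³/mol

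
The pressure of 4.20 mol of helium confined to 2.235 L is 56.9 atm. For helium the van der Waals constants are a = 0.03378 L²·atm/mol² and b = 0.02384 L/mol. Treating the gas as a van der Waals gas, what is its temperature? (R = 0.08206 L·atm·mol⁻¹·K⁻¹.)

T ≈ 353.2 K

T = (P + a n²/V²)(V − nb)/(nR)
P + a n²/V² = 56.9 + (0.03378)(4.20)²/(2.235)² = 57.019 atm
V − nb = 2.235 − (4.20)(0.02384) = 2.1349 L
T = (57.019)(2.1349)/((4.20)(0.08206)) = 353.2 K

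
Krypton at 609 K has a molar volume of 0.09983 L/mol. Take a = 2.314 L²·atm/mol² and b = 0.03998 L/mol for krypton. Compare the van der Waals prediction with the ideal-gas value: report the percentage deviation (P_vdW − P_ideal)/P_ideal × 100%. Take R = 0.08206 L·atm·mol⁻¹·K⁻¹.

Ideal: P_ideal = RT/V_m = (0.08206)(609)/0.09983 = 500.596 atm
vdW: P = RT/(V_m − b) − a/V_m² = 49.9745/0.0598500 − 2.314/0.00996603 = 834.996 − 232.189 = 602.807 atm
% deviation = (602.807 − 500.596)/500.596 × 100% = 20.42%

20.42 %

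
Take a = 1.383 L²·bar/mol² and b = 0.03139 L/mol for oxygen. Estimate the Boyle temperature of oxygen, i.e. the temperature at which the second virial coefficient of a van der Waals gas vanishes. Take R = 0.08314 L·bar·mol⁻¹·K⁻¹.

For a van der Waals gas the second virial coefficient B₂ = b − a/(RT) vanishes at T_B = a/(Rb).
T_B = 1.383/(0.08314×0.03139) = 1.383/0.0026098 = 529.9 K

T_B ≈ 529.9 K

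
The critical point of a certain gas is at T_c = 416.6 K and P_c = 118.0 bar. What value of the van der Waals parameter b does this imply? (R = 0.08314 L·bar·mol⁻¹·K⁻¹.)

From T_c = 8a/(27Rb) and P_c = a/(27b²): b = R T_c/(8 P_c).
b = (0.08314)(416.6)/(8×118.0) = 34.636/944.00 = 0.03669 L/mol

b ≈ 0.03669 L/mol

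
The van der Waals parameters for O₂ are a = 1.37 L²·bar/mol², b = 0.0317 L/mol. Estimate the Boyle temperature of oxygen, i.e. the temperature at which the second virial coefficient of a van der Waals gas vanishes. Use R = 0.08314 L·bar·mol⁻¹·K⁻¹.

For a van der Waals gas the second virial coefficient B₂ = b − a/(RT) vanishes at T_B = a/(Rb).
T_B = 1.37/(0.08314×0.0317) = 1.37/0.0026355 = 519.8 K

T_B ≈ 519.8 K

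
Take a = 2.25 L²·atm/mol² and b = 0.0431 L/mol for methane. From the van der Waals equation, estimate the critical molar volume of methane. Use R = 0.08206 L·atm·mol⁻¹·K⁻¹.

For a van der Waals gas, V_m,c = 3b.
V_m,c = 3×0.0431 = 0.1293 L/mol

V_m,c ≈ 0.1293 L/mol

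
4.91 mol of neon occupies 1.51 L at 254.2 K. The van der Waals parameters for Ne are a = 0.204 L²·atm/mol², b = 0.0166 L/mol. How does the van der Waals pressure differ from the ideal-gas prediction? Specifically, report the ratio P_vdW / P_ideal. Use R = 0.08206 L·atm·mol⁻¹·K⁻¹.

P_vdW / P_ideal ≈ 1.025

Ideal: P_ideal = nRT/V = (4.91)(0.08206)(254.2)/1.51 = 67.8284 atm
vdW: P = nRT/(V − nb) − a n²/V² = 102.421/1.42849 − 4.91805/2.28010 = 71.6988 − 2.15694 = 69.5419 atm
Ratio = 69.5419/67.8284 = 1.025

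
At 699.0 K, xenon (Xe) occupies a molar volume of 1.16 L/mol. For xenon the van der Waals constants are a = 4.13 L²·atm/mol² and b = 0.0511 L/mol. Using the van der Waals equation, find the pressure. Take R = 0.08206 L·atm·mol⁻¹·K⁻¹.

P ≈ 48.66 atm

P = RT/(V_m − b) − a/V_m²
RT/(V_m − b) = (0.08206)(699.0)/(1.16 − 0.0511) = 57.360/1.1089 = 51.727 atm
a/V_m² = 4.13/(1.16)² = 3.0693 atm
P = 51.727 − 3.0693 = 48.66 atm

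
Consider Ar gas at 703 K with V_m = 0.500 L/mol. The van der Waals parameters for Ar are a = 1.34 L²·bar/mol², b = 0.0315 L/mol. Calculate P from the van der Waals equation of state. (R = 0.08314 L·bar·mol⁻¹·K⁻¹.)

P = RT/(V_m − b) − a/V_m²
RT/(V_m − b) = (0.08314)(703)/(0.500 − 0.0315) = 58.447/0.46850 = 124.75 bar
a/V_m² = 1.34/(0.500)² = 5.3600 bar
P = 124.75 − 5.3600 = 119.4 bar

P ≈ 119.4 bar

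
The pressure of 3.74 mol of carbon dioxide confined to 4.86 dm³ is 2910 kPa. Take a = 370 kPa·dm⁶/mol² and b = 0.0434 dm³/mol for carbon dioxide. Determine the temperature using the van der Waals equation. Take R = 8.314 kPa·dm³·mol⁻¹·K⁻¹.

T = (P + a n²/V²)(V − nb)/(nR)
P + a n²/V² = 2910 + (370)(3.74)²/(4.86)² = 3129.1 kPa
V − nb = 4.86 − (3.74)(0.0434) = 4.6977 dm³
T = (3129.1)(4.6977)/((3.74)(8.314)) = 472.7 K

T ≈ 472.7 K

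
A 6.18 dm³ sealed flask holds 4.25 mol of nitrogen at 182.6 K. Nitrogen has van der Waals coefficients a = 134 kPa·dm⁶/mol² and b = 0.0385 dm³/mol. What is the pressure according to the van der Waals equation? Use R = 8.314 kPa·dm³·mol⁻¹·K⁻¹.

P = nRT/(V − nb) − a n²/V²
nRT/(V − nb) = (4.25)(8.314)(182.6)/(6.18 − 4.25×0.0385) = 6452.1/6.0164 = 1072.4 kPa
a n²/V² = (134)(4.25)²/(6.18)² = 63.373 kPa
P = 1072.4 − 63.373 = 1009 kPa

P ≈ 1009 kPa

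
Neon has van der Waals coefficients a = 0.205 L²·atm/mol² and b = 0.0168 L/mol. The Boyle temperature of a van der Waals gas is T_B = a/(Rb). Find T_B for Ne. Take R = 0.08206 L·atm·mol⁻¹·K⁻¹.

T_B ≈ 148.7 K

For a van der Waals gas the second virial coefficient B₂ = b − a/(RT) vanishes at T_B = a/(Rb).
T_B = 0.205/(0.08206×0.0168) = 0.205/0.0013786 = 148.7 K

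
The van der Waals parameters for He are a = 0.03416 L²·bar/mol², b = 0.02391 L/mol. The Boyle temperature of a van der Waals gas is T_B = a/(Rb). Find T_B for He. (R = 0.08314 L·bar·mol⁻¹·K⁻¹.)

For a van der Waals gas the second virial coefficient B₂ = b − a/(RT) vanishes at T_B = a/(Rb).
T_B = 0.03416/(0.08314×0.02391) = 0.03416/0.0019879 = 17.18 K

T_B ≈ 17.18 K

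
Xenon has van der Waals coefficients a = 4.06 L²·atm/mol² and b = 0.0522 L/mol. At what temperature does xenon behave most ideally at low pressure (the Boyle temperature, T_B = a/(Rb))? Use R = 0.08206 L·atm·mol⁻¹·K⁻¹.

T_B ≈ 947.8 K

For a van der Waals gas the second virial coefficient B₂ = b − a/(RT) vanishes at T_B = a/(Rb).
T_B = 4.06/(0.08206×0.0522) = 4.06/0.0042835 = 947.8 K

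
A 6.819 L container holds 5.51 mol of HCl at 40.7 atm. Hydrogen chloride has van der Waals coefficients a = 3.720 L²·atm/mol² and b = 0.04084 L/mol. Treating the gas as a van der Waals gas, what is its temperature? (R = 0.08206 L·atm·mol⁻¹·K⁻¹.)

T ≈ 629.0 K

T = (P + a n²/V²)(V − nb)/(nR)
P + a n²/V² = 40.7 + (3.720)(5.51)²/(6.819)² = 43.129 atm
V − nb = 6.819 − (5.51)(0.04084) = 6.5940 L
T = (43.129)(6.5940)/((5.51)(0.08206)) = 629.0 K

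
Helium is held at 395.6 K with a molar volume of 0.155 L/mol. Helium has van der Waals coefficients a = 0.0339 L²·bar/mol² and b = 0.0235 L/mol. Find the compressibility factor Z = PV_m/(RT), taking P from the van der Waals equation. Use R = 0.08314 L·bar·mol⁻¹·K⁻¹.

Z ≈ 1.172

P = RT/(V_m − b) − a/V_m² = (0.08314)(395.6)/(0.155 − 0.0235) − 0.0339/(0.155)²
  = 32.890/0.13150 − 1.4110 = 250.11 − 1.4110 = 248.70 bar
Z = PV_m/(RT) = (248.70)(0.155)/((0.08314)(395.6)) = 38.549/32.890 = 1.172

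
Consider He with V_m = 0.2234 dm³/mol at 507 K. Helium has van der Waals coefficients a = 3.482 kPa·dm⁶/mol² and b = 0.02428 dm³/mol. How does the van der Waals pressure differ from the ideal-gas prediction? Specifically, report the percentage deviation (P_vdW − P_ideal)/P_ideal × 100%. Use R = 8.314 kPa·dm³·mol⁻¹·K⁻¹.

Ideal: P_ideal = RT/V_m = (8.314)(507)/0.2234 = 18868.4 kPa
vdW: P = RT/(V_m − b) − a/V_m² = 4215.20/0.199120 − 3.482/0.0499076 = 21169.1 − 69.7689 = 21099.3 kPa
% deviation = (21099.3 − 18868.4)/18868.4 × 100% = 11.82%

11.82 %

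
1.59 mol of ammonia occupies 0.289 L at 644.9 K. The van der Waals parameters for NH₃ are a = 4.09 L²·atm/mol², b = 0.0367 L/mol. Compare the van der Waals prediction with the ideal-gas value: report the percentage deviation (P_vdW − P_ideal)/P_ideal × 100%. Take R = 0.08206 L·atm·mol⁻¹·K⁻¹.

-17.22 %

Ideal: P_ideal = nRT/V = (1.59)(0.08206)(644.9)/0.289 = 291.154 atm
vdW: P = nRT/(V − nb) − a n²/V² = 84.1436/0.230647 − 10.3399/0.0835210 = 364.815 − 123.800 = 241.015 atm
% deviation = (241.015 − 291.154)/291.154 × 100% = -17.22%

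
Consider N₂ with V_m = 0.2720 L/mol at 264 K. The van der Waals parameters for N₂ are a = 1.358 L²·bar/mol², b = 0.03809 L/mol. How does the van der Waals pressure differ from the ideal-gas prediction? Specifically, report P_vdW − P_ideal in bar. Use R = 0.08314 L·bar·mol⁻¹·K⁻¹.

ΔP ≈ -5.215 bar

Ideal: P_ideal = RT/V_m = (0.08314)(264)/0.2720 = 80.6947 bar
vdW: P = RT/(V_m − b) − a/V_m² = 21.9490/0.233910 − 1.358/0.0739840 = 93.8352 − 18.3553 = 75.4799 bar
ΔP = 75.4799 − 80.6947 = -5.215 bar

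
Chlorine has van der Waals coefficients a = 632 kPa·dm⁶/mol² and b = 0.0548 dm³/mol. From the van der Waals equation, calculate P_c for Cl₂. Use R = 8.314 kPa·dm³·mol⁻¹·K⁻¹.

P_c ≈ 7795 kPa

For a van der Waals gas, P_c = a/(27b²).
P_c = 632/(27×(0.0548)²) = 632/0.081082 = 7795 kPa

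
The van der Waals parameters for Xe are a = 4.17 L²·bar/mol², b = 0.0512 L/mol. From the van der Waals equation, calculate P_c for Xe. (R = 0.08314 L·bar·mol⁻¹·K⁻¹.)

P_c ≈ 58.92 bar

For a van der Waals gas, P_c = a/(27b²).
P_c = 4.17/(27×(0.0512)²) = 4.17/0.070779 = 58.92 bar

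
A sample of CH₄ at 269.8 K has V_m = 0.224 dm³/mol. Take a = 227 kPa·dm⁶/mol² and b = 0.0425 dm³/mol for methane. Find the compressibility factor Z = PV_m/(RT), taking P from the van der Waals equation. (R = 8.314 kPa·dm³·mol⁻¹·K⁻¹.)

Z ≈ 0.7824

P = RT/(V_m − b) − a/V_m² = (8.314)(269.8)/(0.224 − 0.0425) − 227/(0.224)²
  = 2243.1/0.18150 − 4524.1 = 12359 − 4524.1 = 7835 kPa
Z = PV_m/(RT) = (7835)(0.224)/((8.314)(269.8)) = 1755.0/2243.1 = 0.7824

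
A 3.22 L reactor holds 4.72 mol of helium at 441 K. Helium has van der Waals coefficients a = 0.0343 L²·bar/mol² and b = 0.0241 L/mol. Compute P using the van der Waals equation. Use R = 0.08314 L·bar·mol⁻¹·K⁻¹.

P ≈ 55.64 bar

P = nRT/(V − nb) − a n²/V²
nRT/(V − nb) = (4.72)(0.08314)(441)/(3.22 − 4.72×0.0241) = 173.06/3.1062 = 55.714 bar
a n²/V² = (0.0343)(4.72)²/(3.22)² = 0.073700 bar
P = 55.714 − 0.073700 = 55.64 bar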